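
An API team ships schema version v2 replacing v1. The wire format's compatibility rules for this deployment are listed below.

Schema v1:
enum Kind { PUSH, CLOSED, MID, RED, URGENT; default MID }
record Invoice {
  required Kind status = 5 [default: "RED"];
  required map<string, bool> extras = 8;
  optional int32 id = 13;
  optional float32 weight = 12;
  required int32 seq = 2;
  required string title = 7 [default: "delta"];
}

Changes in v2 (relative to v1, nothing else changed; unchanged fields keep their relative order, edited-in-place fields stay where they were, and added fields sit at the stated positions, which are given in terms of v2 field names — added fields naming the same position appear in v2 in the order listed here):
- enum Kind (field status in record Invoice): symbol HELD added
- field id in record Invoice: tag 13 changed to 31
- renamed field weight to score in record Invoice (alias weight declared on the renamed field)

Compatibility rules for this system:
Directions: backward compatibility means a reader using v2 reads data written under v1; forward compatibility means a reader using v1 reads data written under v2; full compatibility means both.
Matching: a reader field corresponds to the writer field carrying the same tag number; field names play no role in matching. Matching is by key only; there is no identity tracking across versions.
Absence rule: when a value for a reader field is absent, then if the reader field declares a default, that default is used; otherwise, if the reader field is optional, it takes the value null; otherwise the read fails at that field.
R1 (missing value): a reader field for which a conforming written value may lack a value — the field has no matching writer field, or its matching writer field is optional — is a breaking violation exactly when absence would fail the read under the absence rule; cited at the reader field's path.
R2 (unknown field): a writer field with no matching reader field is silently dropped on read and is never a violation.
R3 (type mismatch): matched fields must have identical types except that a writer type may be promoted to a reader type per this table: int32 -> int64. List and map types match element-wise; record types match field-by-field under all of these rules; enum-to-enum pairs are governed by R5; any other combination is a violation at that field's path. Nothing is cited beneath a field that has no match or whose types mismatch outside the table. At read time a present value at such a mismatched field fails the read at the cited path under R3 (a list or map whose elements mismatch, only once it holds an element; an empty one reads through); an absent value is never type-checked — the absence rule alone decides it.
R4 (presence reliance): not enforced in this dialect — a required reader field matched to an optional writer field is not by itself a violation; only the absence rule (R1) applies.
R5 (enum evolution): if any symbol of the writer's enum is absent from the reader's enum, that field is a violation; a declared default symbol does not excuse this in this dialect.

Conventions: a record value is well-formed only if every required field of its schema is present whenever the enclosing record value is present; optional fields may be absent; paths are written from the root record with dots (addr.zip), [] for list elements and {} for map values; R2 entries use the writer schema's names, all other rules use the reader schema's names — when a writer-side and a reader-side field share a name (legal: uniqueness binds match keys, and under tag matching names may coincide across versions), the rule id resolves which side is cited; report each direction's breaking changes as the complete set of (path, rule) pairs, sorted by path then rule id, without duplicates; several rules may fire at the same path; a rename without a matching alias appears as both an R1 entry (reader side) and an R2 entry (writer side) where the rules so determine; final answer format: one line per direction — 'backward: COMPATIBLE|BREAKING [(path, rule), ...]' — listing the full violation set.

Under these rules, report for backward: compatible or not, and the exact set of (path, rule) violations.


the writer's type comes first in each Invoice pair
backward pass over Invoice, reader schema v2, writer schema v1:
  status <- status (Kind -> Kind, writer required)
  extras <- extras (map<string, bool> -> map<string, bool>, writer required)
  no writer field matches reader id
  score <- weight (float32 -> float32, writer optional)
  seq <- seq (int32 -> int32, writer required)
  title <- title (string -> string, writer required)
  writer id: unknown to reader
  => backward verdict for Invoice: COMPATIBLE, no violations
ruling out the remaining Invoice differences:
  enum Kind (field status in record Invoice): symbol HELD added -> affects forward compatibility only, which is not asked
  field id in record Invoice: tag 13 changed to 31 -> no rule fires on it in Invoice's dialect; the asked verdict holds
  renamed field weight to score in record Invoice (alias weight declared on the renamed field) -> no rule fires on it in Invoice's dialect; the asked verdict holds

backward: COMPATIBLE []


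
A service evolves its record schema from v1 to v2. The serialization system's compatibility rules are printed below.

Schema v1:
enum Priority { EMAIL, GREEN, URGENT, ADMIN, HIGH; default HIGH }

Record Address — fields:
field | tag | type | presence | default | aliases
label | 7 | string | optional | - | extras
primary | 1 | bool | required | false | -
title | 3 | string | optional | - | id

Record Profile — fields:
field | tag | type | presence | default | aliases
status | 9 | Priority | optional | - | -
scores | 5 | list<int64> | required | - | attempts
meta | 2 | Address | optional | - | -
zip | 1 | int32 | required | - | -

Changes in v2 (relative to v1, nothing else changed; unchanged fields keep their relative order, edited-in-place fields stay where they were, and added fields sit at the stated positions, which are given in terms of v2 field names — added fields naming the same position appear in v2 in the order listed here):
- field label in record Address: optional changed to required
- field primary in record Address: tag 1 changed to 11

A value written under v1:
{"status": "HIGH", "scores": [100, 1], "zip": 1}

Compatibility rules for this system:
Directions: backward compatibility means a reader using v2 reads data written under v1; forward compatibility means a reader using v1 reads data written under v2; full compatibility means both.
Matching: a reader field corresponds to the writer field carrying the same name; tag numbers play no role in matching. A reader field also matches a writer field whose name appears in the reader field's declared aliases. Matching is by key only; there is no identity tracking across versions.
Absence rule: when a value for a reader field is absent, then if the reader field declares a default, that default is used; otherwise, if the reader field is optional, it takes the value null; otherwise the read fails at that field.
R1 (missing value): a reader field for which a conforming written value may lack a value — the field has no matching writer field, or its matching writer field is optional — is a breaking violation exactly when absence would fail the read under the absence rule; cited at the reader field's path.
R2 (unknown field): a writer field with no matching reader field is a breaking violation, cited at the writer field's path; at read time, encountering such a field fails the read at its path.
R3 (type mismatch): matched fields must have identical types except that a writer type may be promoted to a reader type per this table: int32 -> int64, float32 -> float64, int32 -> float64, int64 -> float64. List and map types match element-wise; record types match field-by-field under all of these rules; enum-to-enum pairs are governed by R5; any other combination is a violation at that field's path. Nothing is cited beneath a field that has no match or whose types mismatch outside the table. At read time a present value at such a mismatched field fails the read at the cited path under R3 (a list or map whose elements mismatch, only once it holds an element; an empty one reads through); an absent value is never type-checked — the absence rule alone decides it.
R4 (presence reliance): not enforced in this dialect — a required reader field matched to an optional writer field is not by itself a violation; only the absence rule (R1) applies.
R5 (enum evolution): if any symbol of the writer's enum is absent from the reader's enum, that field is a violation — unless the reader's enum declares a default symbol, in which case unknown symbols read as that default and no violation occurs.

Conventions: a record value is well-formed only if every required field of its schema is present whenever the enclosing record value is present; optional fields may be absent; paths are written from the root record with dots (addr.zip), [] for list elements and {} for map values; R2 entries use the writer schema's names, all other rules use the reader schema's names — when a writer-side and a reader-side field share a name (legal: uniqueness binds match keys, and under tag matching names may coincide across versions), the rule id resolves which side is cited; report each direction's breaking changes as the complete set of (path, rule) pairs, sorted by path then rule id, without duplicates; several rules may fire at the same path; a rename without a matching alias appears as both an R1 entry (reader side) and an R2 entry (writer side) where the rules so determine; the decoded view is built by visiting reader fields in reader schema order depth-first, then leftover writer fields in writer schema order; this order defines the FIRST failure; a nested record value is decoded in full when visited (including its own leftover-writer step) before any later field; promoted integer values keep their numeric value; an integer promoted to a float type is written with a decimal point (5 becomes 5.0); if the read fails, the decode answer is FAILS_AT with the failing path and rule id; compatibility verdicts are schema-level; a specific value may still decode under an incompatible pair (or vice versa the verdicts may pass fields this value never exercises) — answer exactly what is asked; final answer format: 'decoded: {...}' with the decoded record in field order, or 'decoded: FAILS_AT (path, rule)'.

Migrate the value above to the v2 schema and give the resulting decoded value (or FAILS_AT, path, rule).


decoded: {"status": "HIGH", "scores": [100, 1], "meta": null, "zip": 1}

each type pair in Profile: writer, then reader
decode (reader v2):
  status := "HIGH"
  scores := [100, 1]
  meta := null (absent, optional -> null)
  zip := 1
  => decoded: {"status": "HIGH", "scores": [100, 1], "meta": null, "zip": 1}
the other Profile changes do not affect what is asked:
  field label in record Address: optional changed to required -> shifts the Profile verdicts, not this decode
  field primary in record Address: tag 1 changed to 11 -> triggers nothing under the printed rules; the Profile answer is the same either way


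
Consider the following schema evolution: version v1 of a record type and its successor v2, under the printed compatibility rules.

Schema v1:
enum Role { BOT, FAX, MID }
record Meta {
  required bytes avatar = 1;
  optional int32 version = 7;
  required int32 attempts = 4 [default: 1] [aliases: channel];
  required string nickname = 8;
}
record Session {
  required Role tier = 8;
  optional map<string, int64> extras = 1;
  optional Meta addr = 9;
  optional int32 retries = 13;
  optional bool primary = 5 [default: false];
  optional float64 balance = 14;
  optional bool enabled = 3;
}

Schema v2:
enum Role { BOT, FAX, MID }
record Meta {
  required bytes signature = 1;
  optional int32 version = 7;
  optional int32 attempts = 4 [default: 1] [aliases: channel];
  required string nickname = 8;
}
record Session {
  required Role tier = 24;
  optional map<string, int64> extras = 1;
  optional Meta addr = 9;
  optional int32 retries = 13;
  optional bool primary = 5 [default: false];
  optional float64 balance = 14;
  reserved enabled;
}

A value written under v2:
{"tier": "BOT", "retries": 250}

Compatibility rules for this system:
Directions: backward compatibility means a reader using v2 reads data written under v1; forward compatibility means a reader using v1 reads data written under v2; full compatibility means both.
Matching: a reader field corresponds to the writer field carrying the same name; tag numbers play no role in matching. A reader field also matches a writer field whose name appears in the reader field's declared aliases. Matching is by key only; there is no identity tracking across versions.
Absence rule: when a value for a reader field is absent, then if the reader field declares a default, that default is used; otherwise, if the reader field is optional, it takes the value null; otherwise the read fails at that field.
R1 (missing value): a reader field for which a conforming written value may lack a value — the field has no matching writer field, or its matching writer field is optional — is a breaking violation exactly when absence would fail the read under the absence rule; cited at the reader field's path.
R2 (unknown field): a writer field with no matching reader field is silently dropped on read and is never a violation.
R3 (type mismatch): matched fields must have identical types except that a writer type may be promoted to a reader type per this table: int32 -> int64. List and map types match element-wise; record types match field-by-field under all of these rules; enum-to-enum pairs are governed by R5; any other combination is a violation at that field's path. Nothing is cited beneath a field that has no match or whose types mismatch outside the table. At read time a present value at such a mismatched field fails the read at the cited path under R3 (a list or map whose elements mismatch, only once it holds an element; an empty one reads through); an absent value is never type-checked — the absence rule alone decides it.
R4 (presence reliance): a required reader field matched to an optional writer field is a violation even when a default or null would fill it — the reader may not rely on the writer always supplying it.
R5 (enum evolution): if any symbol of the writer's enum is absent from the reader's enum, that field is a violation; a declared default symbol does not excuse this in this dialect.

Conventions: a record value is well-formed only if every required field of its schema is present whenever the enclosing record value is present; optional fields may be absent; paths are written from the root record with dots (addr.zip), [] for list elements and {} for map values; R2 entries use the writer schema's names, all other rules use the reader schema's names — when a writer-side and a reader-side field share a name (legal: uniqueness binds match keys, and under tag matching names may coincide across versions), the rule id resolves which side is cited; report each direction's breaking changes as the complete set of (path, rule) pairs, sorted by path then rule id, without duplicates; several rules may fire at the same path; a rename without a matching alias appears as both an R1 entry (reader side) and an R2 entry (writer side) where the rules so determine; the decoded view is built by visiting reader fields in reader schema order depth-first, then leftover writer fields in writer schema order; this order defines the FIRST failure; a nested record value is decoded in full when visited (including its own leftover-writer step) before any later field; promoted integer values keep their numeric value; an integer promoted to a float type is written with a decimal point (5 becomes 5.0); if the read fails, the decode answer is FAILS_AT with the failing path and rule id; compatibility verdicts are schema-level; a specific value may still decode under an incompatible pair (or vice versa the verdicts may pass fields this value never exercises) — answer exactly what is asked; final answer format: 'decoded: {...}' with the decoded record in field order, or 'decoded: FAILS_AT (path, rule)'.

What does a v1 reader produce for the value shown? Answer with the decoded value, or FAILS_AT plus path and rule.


in Session below, arrows point writer -> reader
migrating the Session value to v1:
  tier := "BOT"
  extras := null (missing; optional => null)
  addr := null (missing; optional => null)
  retries := 250
  primary := false (missing; default applied)
  balance := null (missing; optional => null)
  enabled := null (missing; optional => null)
  => decoded: {"tier": "BOT", "extras": null, "addr": null, "retries": 250, "primary": false, "balance": null, "enabled": null}
checking off the Session differences that do not matter here:
  field tier in record Session: tag 8 changed to 24 -> no rule fires on it and the decoded Session view is identical with or without it
  field attempts in record Meta: required changed to optional -> shifts the Session verdicts, not this decode
  renamed field avatar to signature in record Meta -> shifts the Session verdicts, not this decode
  removed field enabled from record Session (its key "enabled" joins the reserved list) -> no rule fires on it and the decoded Session view is identical with or without it

decoded: {"tier": "BOT", "extras": null, "addr": null, "retries": 250, "primary": false, "balance": null, "enabled": null}


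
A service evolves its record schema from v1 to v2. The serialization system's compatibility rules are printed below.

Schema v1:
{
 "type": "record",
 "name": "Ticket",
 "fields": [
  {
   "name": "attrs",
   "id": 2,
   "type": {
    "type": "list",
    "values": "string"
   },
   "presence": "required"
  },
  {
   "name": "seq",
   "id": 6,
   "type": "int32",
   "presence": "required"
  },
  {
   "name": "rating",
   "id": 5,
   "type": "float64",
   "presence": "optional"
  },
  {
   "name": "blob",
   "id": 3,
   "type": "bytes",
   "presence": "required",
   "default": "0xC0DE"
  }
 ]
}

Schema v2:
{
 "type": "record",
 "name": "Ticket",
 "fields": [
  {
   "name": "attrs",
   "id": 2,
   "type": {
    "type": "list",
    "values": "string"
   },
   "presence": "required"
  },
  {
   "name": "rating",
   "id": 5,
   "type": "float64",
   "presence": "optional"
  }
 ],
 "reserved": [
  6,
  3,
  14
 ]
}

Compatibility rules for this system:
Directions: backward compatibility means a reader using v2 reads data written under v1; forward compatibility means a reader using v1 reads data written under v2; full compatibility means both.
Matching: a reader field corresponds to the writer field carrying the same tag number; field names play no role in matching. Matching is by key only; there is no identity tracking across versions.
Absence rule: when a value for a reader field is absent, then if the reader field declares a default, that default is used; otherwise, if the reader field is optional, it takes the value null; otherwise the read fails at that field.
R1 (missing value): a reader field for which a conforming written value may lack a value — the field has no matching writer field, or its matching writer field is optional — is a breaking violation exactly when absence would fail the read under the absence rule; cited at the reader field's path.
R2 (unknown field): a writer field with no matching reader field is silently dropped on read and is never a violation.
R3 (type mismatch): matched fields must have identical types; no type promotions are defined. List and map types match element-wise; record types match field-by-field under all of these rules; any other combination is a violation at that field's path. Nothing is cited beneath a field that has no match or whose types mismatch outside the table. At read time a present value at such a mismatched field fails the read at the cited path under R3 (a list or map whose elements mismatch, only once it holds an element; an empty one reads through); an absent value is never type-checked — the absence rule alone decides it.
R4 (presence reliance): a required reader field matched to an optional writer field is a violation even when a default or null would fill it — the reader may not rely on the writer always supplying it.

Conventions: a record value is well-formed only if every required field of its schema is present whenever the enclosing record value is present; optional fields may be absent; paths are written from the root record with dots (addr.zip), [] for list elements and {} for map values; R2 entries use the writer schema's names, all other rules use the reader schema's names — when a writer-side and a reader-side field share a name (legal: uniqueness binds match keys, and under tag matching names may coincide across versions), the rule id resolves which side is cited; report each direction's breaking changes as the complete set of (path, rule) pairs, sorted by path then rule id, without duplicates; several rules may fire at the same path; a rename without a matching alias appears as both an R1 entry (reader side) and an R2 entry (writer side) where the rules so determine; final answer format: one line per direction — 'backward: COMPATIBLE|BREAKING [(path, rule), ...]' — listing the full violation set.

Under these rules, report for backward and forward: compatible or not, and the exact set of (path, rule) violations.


arrows below run writer -> reader for Ticket
backward on Ticket — v2 reading data written by v1:
  attrs: list<string> -> list<string>, writer required; from attrs
  rating: float64 -> float64, writer optional; from rating
  writer seq: unknown to reader
  writer blob: unknown to reader
  nothing fires on Ticket: backward is COMPATIBLE
forward on Ticket — v1 reading data written by v2:
  attrs: list<string> -> list<string>, writer required; from attrs
  seq: no writer-side match
  rating: float64 -> float64, writer optional; from rating
  blob: no writer-side match
  violation R1 at seq
  => forward verdict for Ticket: BREAKING, 1 violation(s)

backward: COMPATIBLE []; forward: BREAKING [(seq, R1)]


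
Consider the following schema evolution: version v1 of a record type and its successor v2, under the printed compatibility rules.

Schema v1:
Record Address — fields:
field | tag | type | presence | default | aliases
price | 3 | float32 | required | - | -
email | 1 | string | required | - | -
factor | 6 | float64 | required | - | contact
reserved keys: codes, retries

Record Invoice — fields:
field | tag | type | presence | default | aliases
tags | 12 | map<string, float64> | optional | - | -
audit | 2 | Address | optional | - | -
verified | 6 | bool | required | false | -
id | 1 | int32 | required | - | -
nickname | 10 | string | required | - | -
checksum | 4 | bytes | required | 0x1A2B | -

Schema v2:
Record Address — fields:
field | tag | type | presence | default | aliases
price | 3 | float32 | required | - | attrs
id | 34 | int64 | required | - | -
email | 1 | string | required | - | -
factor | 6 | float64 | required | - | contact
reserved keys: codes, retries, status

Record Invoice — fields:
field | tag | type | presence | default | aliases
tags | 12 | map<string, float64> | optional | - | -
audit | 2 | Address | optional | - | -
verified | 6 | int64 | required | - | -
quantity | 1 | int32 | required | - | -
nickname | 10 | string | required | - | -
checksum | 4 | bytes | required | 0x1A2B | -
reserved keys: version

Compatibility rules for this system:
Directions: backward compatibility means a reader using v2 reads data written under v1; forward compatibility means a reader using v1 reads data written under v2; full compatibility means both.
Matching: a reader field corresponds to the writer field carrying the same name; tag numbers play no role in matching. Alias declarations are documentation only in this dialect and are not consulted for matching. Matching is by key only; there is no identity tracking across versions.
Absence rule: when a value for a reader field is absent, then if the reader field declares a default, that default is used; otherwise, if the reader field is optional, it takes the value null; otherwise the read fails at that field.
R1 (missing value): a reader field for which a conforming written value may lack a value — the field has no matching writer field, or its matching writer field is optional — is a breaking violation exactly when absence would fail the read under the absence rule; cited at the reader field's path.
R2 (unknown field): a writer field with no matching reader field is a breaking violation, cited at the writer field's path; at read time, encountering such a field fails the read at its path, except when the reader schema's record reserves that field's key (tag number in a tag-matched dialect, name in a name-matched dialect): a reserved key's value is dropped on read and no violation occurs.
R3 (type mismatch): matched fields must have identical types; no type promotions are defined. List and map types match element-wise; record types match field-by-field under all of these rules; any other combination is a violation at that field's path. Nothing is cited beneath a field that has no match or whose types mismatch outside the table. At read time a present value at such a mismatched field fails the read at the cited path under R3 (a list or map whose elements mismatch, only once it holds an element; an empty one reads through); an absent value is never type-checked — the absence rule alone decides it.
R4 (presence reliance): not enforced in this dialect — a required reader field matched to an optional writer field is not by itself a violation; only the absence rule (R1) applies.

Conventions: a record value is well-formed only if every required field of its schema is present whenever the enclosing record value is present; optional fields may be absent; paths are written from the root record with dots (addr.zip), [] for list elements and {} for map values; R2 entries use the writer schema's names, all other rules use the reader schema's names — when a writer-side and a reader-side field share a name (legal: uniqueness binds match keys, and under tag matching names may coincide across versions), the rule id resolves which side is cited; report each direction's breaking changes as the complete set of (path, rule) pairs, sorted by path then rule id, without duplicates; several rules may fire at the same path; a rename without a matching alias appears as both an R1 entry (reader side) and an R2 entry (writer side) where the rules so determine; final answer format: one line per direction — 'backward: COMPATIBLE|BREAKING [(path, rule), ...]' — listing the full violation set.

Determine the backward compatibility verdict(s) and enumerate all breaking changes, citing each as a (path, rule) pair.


backward: BREAKING [(audit.id, R1), (id, R2), (quantity, R1), (verified, R3)]

the writer's type comes first in each Invoice pair
checking backward for Invoice: reader v2 against writer v1:
  tags <- tags (map<string, float64> -> map<string, float64>, writer optional)
  audit <- audit (Address -> Address, writer optional)
  verified <- verified (bool -> int64, writer required)
  quantity: no writer-side match
  nickname <- nickname (string -> string, writer required)
  checksum <- checksum (bytes -> bytes, writer required)
  writer id: unknown to reader
  audit.price <- audit.price (float32 -> float32, writer required)
  audit.id: no writer-side match
  audit.email <- audit.email (string -> string, writer required)
  audit.factor <- audit.factor (float64 -> float64, writer required)
  R1 fires at audit.id
  R2 fires at id
  R1 fires at quantity
  R3 fires at verified
  => backward verdict for Invoice: BREAKING, 4 violation(s)


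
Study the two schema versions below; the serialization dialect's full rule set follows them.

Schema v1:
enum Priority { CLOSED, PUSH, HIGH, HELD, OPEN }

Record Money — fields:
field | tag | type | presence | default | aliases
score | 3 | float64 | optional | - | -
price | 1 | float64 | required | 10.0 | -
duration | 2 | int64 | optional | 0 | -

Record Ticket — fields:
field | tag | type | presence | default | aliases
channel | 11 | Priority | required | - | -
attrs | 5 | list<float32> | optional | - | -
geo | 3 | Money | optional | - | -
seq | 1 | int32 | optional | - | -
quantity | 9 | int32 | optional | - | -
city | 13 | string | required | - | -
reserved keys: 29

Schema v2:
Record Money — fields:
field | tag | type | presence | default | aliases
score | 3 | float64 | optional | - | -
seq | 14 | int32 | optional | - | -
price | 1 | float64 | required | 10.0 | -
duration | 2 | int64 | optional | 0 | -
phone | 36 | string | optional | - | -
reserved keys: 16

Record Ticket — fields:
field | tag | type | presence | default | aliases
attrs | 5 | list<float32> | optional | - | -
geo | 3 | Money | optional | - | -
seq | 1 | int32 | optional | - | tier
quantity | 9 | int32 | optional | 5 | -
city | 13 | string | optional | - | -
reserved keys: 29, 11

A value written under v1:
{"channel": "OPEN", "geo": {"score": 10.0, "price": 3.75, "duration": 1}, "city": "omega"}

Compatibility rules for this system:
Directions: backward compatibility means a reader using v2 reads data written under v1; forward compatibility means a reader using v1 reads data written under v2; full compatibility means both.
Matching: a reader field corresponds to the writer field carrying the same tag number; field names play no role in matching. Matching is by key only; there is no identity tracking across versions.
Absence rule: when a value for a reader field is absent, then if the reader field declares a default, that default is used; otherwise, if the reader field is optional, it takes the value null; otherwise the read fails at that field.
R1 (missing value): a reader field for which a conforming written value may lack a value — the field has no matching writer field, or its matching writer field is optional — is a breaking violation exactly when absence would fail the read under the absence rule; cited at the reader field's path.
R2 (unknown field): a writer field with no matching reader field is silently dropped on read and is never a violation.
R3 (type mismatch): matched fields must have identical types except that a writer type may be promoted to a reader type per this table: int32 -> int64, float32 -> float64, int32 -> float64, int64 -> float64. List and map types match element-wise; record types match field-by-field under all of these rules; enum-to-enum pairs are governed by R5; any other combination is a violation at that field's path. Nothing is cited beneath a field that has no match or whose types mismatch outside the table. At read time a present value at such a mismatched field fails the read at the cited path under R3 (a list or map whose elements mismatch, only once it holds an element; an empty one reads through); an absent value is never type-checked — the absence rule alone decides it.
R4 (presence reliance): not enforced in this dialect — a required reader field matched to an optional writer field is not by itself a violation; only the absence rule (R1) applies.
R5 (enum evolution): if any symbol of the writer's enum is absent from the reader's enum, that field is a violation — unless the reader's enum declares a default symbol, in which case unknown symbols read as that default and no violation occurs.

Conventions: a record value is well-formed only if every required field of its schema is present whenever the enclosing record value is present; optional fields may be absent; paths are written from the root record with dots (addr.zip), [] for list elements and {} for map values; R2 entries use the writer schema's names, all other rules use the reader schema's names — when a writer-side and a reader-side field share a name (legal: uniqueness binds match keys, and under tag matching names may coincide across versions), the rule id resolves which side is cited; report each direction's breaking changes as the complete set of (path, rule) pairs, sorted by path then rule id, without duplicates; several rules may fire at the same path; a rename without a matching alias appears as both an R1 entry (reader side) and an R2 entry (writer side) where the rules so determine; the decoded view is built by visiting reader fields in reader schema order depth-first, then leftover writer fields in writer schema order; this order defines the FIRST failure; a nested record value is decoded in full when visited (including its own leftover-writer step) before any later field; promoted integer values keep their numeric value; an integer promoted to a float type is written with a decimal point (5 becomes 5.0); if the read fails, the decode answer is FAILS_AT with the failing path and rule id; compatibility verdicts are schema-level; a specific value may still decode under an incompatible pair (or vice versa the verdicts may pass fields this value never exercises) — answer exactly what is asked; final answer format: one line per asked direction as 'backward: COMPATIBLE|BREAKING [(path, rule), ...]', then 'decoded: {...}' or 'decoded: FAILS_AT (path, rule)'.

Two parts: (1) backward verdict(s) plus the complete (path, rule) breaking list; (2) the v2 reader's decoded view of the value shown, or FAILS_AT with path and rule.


in Ticket below, arrows point writer -> reader
checking backward for Ticket: reader v2 against writer v1:
  attrs: paired with writer attrs (list<float32> -> list<float32>; writer optional)
  geo: paired with writer geo (Money -> Money; writer optional)
  seq: paired with writer seq (int32 -> int32; writer optional)
  quantity: paired with writer quantity (int32 -> int32; writer optional)
  city: paired with writer city (string -> string; writer required)
  writer field channel has no reader counterpart
  geo.score: paired with writer geo.score (float64 -> float64; writer optional)
  geo.seq: no writer-side match
  geo.price: paired with writer geo.price (float64 -> float64; writer required)
  geo.duration: paired with writer geo.duration (int64 -> int64; writer optional)
  geo.phone: no writer-side match
  => no violations; backward on Ticket: COMPATIBLE
decode (reader v2):
  attrs := null (not supplied -> null)
  geo.score := 10.0
  geo.seq := null (not supplied -> null)
  geo.price := 3.75
  geo.duration := 1
  geo.phone := null (not supplied -> null)
  seq := null (not supplied -> null)
  quantity := 5 (no value, default fills)
  city := "omega"
  writer channel: unmatched, discarded
  => decoded: {"attrs": null, "geo": {"score": 10.0, "seq": null, "price": 3.75, "duration": 1, "phone": null}, "seq": null, "quantity": 5, "city": "omega"}
the other Ticket changes do not affect what is asked:
  field city in record Ticket: required changed to optional -> fires only in the forward direction of Ticket, which is not asked here

backward: COMPATIBLE []; decoded: {"attrs": null, "geo": {"score": 10.0, "seq": null, "price": 3.75, "duration": 1, "phone": null}, "seq": null, "quantity": 5, "city": "omega"}


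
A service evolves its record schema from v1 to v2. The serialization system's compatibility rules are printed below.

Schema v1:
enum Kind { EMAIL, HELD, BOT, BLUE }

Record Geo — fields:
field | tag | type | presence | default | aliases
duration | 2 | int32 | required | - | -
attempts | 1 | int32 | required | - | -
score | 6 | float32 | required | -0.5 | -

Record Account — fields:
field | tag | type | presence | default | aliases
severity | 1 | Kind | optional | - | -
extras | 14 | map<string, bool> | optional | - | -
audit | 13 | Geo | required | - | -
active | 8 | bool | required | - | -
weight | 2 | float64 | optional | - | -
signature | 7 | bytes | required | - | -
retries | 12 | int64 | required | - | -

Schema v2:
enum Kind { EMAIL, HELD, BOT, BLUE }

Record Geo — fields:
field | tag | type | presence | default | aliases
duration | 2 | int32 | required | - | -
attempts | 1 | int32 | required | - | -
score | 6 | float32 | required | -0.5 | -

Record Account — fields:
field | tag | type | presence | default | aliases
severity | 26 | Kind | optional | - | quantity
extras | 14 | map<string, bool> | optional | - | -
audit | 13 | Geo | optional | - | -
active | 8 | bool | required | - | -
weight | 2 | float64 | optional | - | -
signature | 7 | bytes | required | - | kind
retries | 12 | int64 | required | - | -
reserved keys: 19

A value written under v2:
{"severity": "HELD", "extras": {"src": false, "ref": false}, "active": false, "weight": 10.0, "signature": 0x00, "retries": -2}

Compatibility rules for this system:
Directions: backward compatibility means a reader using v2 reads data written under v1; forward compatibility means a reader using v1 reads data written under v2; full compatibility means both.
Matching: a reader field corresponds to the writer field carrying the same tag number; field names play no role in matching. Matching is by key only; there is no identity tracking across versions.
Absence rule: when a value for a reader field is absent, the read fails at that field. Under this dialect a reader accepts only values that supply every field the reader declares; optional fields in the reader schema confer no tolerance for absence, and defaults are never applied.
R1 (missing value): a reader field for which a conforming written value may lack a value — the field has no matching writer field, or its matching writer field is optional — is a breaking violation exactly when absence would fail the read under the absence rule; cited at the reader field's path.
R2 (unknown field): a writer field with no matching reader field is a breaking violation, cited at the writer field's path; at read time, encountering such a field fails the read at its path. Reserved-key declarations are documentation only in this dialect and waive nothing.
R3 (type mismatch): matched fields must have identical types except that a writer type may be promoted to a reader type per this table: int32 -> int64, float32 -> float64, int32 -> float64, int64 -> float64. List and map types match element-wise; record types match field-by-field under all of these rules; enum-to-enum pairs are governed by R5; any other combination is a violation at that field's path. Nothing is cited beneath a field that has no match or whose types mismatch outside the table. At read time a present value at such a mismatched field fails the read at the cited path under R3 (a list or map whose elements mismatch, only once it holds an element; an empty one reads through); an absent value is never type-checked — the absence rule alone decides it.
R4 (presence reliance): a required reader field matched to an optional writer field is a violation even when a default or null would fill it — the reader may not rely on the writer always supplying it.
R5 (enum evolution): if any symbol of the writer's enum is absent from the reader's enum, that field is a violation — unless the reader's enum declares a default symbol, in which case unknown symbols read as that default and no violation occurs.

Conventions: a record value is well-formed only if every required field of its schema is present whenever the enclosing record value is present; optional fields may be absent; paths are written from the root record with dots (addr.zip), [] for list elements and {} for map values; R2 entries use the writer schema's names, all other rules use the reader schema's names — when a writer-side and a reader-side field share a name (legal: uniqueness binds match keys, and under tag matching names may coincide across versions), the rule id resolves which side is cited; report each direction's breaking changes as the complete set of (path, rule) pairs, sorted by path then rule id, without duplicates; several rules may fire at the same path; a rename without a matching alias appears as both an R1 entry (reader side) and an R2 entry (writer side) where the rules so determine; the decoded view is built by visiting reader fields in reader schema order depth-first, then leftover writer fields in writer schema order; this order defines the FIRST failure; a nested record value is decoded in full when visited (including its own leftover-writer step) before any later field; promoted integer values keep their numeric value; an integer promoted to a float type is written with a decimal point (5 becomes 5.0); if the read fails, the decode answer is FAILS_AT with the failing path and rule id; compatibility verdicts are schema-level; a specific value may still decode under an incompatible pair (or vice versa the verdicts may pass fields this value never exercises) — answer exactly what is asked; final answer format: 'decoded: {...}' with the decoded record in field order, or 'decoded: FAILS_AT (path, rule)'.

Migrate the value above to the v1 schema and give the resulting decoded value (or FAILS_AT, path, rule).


decoded: FAILS_AT (severity, R1)

each type pair in Account: writer, then reader
decode (reader v1):
  read fails at severity under R1 (no fill)
  => FAILS_AT (severity, R1)
checking off the Account differences that do not matter here:
  field audit in record Account: required changed to optional -> a verdict-level change on Account — the shown value reads the same
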